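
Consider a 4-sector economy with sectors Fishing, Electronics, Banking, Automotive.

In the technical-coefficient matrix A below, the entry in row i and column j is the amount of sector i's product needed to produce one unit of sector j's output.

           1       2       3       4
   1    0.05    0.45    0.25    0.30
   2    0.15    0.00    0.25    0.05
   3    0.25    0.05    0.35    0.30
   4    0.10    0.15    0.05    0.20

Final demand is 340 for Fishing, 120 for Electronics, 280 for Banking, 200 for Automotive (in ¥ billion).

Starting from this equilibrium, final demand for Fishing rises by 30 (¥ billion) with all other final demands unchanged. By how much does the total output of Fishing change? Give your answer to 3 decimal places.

Δx_1 = 47.458

I − A =
  [   0.95    -0.45    -0.25    -0.30]
  [  -0.15     1.00    -0.25    -0.05]
  [  -0.25    -0.05     0.65    -0.30]
  [  -0.10    -0.15    -0.05     0.80]
Compute the cofactors C_ij = (−1)^(i+j)·(3×3 minor ij) of I−A; the adjugate is their transpose:
adj(I−A) = Cᵀ =
  [ 0.478750   0.278500   0.315500   0.315250]
  [ 0.137125   0.399000   0.218375   0.158250]
  [ 0.241125   0.194000   0.659875   0.350000]
  [ 0.100625   0.121750   0.121625   0.469250]
det(I−A) = Σ_j (I−A)_1j·C_1j = (0.95)(0.478750) + (-0.45)(0.137125) + (-0.25)(0.241125) + (-0.30)(0.100625) = 0.3026375
(I − A)⁻¹ = adj(I−A) / det(I−A) ≈
  [   1.5819     0.9202     1.0425     1.0417]
  [   0.4531     1.3184     0.7216     0.5229]
  [   0.7967     0.6410     2.1804     1.1565]
  [   0.3325     0.4023     0.4019     1.5505]
Δx = (I − A)⁻¹ Δd with Δd having +30 in the Fishing component and 0 elsewhere.
So Δx_1 = L_11 · (+30), where L_11 = adj(I−A)_11 / det(I−A) = 0.478750 / 0.3026375.
Δx_1 = 0.478750 × (+30) / 0.3026375 = 14.3625 / 0.3026375 ≈ 47.458.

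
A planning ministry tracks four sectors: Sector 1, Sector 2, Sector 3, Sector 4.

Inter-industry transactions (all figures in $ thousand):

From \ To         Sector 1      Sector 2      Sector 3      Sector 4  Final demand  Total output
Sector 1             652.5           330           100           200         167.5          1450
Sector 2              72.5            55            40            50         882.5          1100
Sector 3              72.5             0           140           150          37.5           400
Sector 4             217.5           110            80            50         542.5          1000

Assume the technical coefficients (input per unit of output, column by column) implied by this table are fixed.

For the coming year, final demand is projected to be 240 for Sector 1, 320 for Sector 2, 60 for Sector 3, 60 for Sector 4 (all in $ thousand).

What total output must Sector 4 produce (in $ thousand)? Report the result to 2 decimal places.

Technical coefficients a_ij = z_ij / X_j:
  a_11 = 652.5/1450 = 0.45, a_21 = 72.5/1450 = 0.05, a_31 = 72.5/1450 = 0.05, a_41 = 217.5/1450 = 0.15
  a_12 = 330/1100 = 0.30, a_22 = 55/1100 = 0.05, a_32 = 0/1100 = 0.00, a_42 = 110/1100 = 0.10
  a_13 = 100/400 = 0.25, a_23 = 40/400 = 0.10, a_33 = 140/400 = 0.35, a_43 = 80/400 = 0.20
  a_14 = 200/1000 = 0.20, a_24 = 50/1000 = 0.05, a_34 = 150/1000 = 0.15, a_44 = 50/1000 = 0.05
I − A =
  [   0.55    -0.30    -0.25    -0.20]
  [  -0.05     0.95    -0.10    -0.05]
  [  -0.05     0.00     0.65    -0.15]
  [  -0.15    -0.10    -0.20     0.95]
Compute the cofactors C_ij = (−1)^(i+j)·(3×3 minor ij) of I−A; the adjugate is their transpose:
adj(I−A) = Cᵀ =
  [ 0.553375   0.193000   0.295875   0.173375]
  [ 0.041750   0.284125   0.070500   0.034875]
  [ 0.067000   0.030250   0.447625   0.086375]
  [ 0.105875   0.066750   0.148375   0.316500]
det(I−A) = Σ_j (I−A)_1j·C_1j = (0.55)(0.553375) + (-0.30)(0.041750) + (-0.25)(0.067000) + (-0.20)(0.105875) = 0.25390625
(I − A)⁻¹ = adj(I−A) / det(I−A) ≈
  [   2.1794     0.7601     1.1653     0.6828]
  [   0.1644     1.1190     0.2777     0.1374]
  [   0.2639     0.1191     1.7630     0.3402]
  [   0.4170     0.2629     0.5844     1.2465]
x = (I − A)⁻¹ d = adj(I−A)·d / det(I−A), with det(I−A) = 0.25390625:
  x_1 = (0.553375·240 + 0.193000·320 + 0.295875·60 + 0.173375·60) / 0.25390625 = 222.725 / 0.25390625 ≈ 877.19
  x_2 = (0.041750·240 + 0.284125·320 + 0.070500·60 + 0.034875·60) / 0.25390625 = 107.2625 / 0.25390625 ≈ 422.45
  x_3 = (0.067000·240 + 0.030250·320 + 0.447625·60 + 0.086375·60) / 0.25390625 = 57.80 / 0.25390625 ≈ 227.64
  x_4 = (0.105875·240 + 0.066750·320 + 0.148375·60 + 0.316500·60) / 0.25390625 = 74.6625 / 0.25390625 ≈ 294.06

x_4 = 294.06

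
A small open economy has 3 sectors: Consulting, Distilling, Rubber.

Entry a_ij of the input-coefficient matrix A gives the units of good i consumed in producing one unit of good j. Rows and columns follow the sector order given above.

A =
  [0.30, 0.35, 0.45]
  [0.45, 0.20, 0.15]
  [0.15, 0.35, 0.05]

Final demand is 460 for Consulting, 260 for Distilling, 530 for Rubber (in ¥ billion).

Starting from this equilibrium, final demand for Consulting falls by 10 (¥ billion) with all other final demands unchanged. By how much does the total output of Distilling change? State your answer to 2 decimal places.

I − A =
  [   0.70    -0.35    -0.45]
  [  -0.45     0.80    -0.15]
  [  -0.15    -0.35     0.95]
Cofactors of I−A, C_ij = (−1)^(i+j)·(minor ij) (rows/columns in the sector order above):
  C_11 = (0.80)(0.95) − (-0.15)(-0.35) = 0.7075
  C_12 = −[(-0.45)(0.95) − (-0.15)(-0.15)] = 0.4500
  C_13 = (-0.45)(-0.35) − (0.80)(-0.15) = 0.2775
  C_21 = −[(-0.35)(0.95) − (-0.45)(-0.35)] = 0.4900
  C_22 = (0.70)(0.95) − (-0.45)(-0.15) = 0.5975
  C_23 = −[(0.70)(-0.35) − (-0.35)(-0.15)] = 0.2975
  C_31 = (-0.35)(-0.15) − (-0.45)(0.80) = 0.4125
  C_32 = −[(0.70)(-0.15) − (-0.45)(-0.45)] = 0.3075
  C_33 = (0.70)(0.80) − (-0.35)(-0.45) = 0.4025
det(I−A) = Σ_j (I−A)_1j·C_1j = (0.70)(0.7075) + (-0.35)(0.4500) + (-0.45)(0.2775) = 0.212875
adj(I−A) = Cᵀ =
  [ 0.7075   0.4900   0.4125]
  [ 0.4500   0.5975   0.3075]
  [ 0.2775   0.2975   0.4025]
(I − A)⁻¹ = adj(I−A) / det(I−A) ≈
  [   3.3235     2.3018     1.9378]
  [   2.1139     2.8068     1.4445]
  [   1.3036     1.3975     1.8908]
Δx = (I − A)⁻¹ Δd with Δd having -10 in the Consulting component and 0 elsewhere.
So Δx_D = L_DC · (-10), where L_DC = adj(I−A)_DC / det(I−A) = 0.4500 / 0.212875.
Δx_D = 0.4500 × (-10) / 0.212875 = -4.50 / 0.212875 ≈ -21.14.

Δx_D = -21.14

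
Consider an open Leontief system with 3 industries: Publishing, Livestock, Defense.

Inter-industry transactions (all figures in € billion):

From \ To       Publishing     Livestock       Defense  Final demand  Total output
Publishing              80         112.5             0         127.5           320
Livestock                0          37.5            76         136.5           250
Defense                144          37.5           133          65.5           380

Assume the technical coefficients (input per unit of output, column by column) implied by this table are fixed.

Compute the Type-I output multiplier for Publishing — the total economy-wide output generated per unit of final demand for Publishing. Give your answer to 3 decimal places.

Technical coefficients a_ij = z_ij / X_j:
  a_11 = 80/320 = 0.25, a_21 = 0/320 = 0.00, a_31 = 144/320 = 0.45
  a_12 = 112.5/250 = 0.45, a_22 = 37.5/250 = 0.15, a_32 = 37.5/250 = 0.15
  a_13 = 0/380 = 0.00, a_23 = 76/380 = 0.20, a_33 = 133/380 = 0.35
I − A =
  [   0.75    -0.45     0.00]
  [   0.00     0.85    -0.20]
  [  -0.45    -0.15     0.65]
Cofactors of I−A, C_ij = (−1)^(i+j)·(minor ij) (rows/columns in the sector order above):
  C_11 = (0.85)(0.65) − (-0.20)(-0.15) = 0.5225
  C_12 = −[(0.00)(0.65) − (-0.20)(-0.45)] = 0.0900
  C_13 = (0.00)(-0.15) − (0.85)(-0.45) = 0.3825
  C_21 = −[(-0.45)(0.65) − (0.00)(-0.15)] = 0.2925
  C_22 = (0.75)(0.65) − (0.00)(-0.45) = 0.4875
  C_23 = −[(0.75)(-0.15) − (-0.45)(-0.45)] = 0.3150
  C_31 = (-0.45)(-0.20) − (0.00)(0.85) = 0.0900
  C_32 = −[(0.75)(-0.20) − (0.00)(0.00)] = 0.1500
  C_33 = (0.75)(0.85) − (-0.45)(0.00) = 0.6375
det(I−A) = Σ_j (I−A)_1j·C_1j = (0.75)(0.5225) + (-0.45)(0.0900) + (0.00)(0.3825) = 0.351375
adj(I−A) = Cᵀ =
  [ 0.5225   0.2925   0.0900]
  [ 0.0900   0.4875   0.1500]
  [ 0.3825   0.3150   0.6375]
(I − A)⁻¹ = adj(I−A) / det(I−A) ≈
  [   1.4870     0.8324     0.2561]
  [   0.2561     1.3874     0.4269]
  [   1.0886     0.8965     1.8143]
The output multiplier for sector j is the column-j sum of the Leontief inverse (I − A)⁻¹ = adj(I−A) / det(I−A).
Column 1 of adj(I−A): (0.5225, 0.0900, 0.3825); det(I−A) = 0.351375.
m_1 = (0.5225 + 0.0900 + 0.3825) / 0.351375 = 0.995 / 0.351375 ≈ 2.832.

m_1 = 2.832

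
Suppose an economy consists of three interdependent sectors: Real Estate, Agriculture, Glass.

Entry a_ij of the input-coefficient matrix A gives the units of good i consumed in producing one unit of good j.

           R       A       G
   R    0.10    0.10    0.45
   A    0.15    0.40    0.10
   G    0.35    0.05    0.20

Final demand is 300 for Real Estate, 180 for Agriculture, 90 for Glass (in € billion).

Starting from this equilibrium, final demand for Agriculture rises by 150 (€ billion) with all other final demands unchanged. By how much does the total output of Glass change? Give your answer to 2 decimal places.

I − A =
  [   0.90    -0.10    -0.45]
  [  -0.15     0.60    -0.10]
  [  -0.35    -0.05     0.80]
Cofactors of I−A, C_ij = (−1)^(i+j)·(minor ij) (rows/columns in the sector order above):
  C_11 = (0.60)(0.80) − (-0.10)(-0.05) = 0.4750
  C_12 = −[(-0.15)(0.80) − (-0.10)(-0.35)] = 0.1550
  C_13 = (-0.15)(-0.05) − (0.60)(-0.35) = 0.2175
  C_21 = −[(-0.10)(0.80) − (-0.45)(-0.05)] = 0.1025
  C_22 = (0.90)(0.80) − (-0.45)(-0.35) = 0.5625
  C_23 = −[(0.90)(-0.05) − (-0.10)(-0.35)] = 0.0800
  C_31 = (-0.10)(-0.10) − (-0.45)(0.60) = 0.2800
  C_32 = −[(0.90)(-0.10) − (-0.45)(-0.15)] = 0.1575
  C_33 = (0.90)(0.60) − (-0.10)(-0.15) = 0.5250
det(I−A) = Σ_j (I−A)_1j·C_1j = (0.90)(0.4750) + (-0.10)(0.1550) + (-0.45)(0.2175) = 0.314125
adj(I−A) = Cᵀ =
  [ 0.4750   0.1025   0.2800]
  [ 0.1550   0.5625   0.1575]
  [ 0.2175   0.0800   0.5250]
(I − A)⁻¹ = adj(I−A) / det(I−A) ≈
  [   1.5121     0.3263     0.8914]
  [   0.4934     1.7907     0.5014]
  [   0.6924     0.2547     1.6713]
Δx = (I − A)⁻¹ Δd with Δd having +150 in the Agriculture component and 0 elsewhere.
So Δx_G = L_GA · (+150), where L_GA = adj(I−A)_GA / det(I−A) = 0.0800 / 0.314125.
Δx_G = 0.0800 × (+150) / 0.314125 = 12.00 / 0.314125 ≈ 38.20.

Δx_G = 38.20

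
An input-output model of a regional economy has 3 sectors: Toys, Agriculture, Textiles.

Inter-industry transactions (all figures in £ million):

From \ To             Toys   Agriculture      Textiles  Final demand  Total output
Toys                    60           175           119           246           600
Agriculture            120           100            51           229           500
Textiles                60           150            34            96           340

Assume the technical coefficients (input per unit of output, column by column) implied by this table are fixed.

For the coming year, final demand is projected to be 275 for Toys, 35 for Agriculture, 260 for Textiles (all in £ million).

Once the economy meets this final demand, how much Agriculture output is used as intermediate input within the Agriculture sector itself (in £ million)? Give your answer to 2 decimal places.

z_22 = 54.69

Technical coefficients a_ij = z_ij / X_j:
  a_11 = 60/600 = 0.10, a_21 = 120/600 = 0.20, a_31 = 60/600 = 0.10
  a_12 = 175/500 = 0.35, a_22 = 100/500 = 0.20, a_32 = 150/500 = 0.30
  a_13 = 119/340 = 0.35, a_23 = 51/340 = 0.15, a_33 = 34/340 = 0.10
I − A =
  [   0.90    -0.35    -0.35]
  [  -0.20     0.80    -0.15]
  [  -0.10    -0.30     0.90]
Cofactors of I−A, C_ij = (−1)^(i+j)·(minor ij) (rows/columns in the sector order above):
  C_11 = (0.80)(0.90) − (-0.15)(-0.30) = 0.6750
  C_12 = −[(-0.20)(0.90) − (-0.15)(-0.10)] = 0.1950
  C_13 = (-0.20)(-0.30) − (0.80)(-0.10) = 0.1400
  C_21 = −[(-0.35)(0.90) − (-0.35)(-0.30)] = 0.4200
  C_22 = (0.90)(0.90) − (-0.35)(-0.10) = 0.7750
  C_23 = −[(0.90)(-0.30) − (-0.35)(-0.10)] = 0.3050
  C_31 = (-0.35)(-0.15) − (-0.35)(0.80) = 0.3325
  C_32 = −[(0.90)(-0.15) − (-0.35)(-0.20)] = 0.2050
  C_33 = (0.90)(0.80) − (-0.35)(-0.20) = 0.6500
det(I−A) = Σ_j (I−A)_1j·C_1j = (0.90)(0.6750) + (-0.35)(0.1950) + (-0.35)(0.1400) = 0.49025
adj(I−A) = Cᵀ =
  [ 0.6750   0.4200   0.3325]
  [ 0.1950   0.7750   0.2050]
  [ 0.1400   0.3050   0.6500]
(I − A)⁻¹ = adj(I−A) / det(I−A) ≈
  [   1.3768     0.8567     0.6782]
  [   0.3978     1.5808     0.4182]
  [   0.2856     0.6221     1.3259]
First solve x = (I − A)⁻¹ d = adj(I−A)·d / det(I−A); in particular x_2 = (0.1950·275 + 0.7750·35 + 0.2050·260) / 0.49025 = 134.05 / 0.49025 ≈ 273.4319.
Intermediate flow from 2 to 2: z_22 = a_22 · x_2 = 0.20 × 134.05 / 0.49025 = 26.81 / 0.49025 ≈ 54.69.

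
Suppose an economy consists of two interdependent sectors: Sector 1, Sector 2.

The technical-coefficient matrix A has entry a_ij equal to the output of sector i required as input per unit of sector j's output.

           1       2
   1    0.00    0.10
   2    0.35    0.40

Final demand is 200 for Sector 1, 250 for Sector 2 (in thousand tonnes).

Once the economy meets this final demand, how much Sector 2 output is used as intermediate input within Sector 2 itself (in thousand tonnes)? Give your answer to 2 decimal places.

I − A =
  [   1.00    -0.10]
  [  -0.35     0.60]
det(I−A) = (1.00)(0.60) − (-0.10)(-0.35) = 0.5650
adj(I−A) = [[0.60, 0.10], [0.35, 1.00]]
(I − A)⁻¹ = adj(I−A) / det(I−A) ≈
  [   1.0619     0.1770]
  [   0.6195     1.7699]
First solve x = (I − A)⁻¹ d = adj(I−A)·d / det(I−A); in particular x_2 = (0.35·200 + 1.00·250) / 0.5650 = 320.00 / 0.5650 ≈ 566.3717.
Intermediate flow from 2 to 2: z_22 = a_22 · x_2 = 0.40 × 320.00 / 0.5650 = 128.00 / 0.5650 ≈ 226.55.

z_22 = 226.55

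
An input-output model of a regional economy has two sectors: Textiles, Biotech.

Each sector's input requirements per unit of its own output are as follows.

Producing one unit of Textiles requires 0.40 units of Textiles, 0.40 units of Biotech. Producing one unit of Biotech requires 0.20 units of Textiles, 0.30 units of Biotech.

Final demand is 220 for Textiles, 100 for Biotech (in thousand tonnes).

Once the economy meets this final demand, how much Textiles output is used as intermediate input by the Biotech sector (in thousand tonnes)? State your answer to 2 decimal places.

z_TB = 87.06

I − A =
  [   0.60    -0.20]
  [  -0.40     0.70]
det(I−A) = (0.60)(0.70) − (-0.20)(-0.40) = 0.3400
adj(I−A) = [[0.70, 0.20], [0.40, 0.60]]
(I − A)⁻¹ = adj(I−A) / det(I−A) ≈
  [   2.0588     0.5882]
  [   1.1765     1.7647]
First solve x = (I − A)⁻¹ d = adj(I−A)·d / det(I−A); in particular x_B = (0.40·220 + 0.60·100) / 0.3400 = 148.00 / 0.3400 ≈ 435.2941.
Intermediate flow from T to B: z_TB = a_TB · x_B = 0.20 × 148.00 / 0.3400 = 29.60 / 0.3400 ≈ 87.06.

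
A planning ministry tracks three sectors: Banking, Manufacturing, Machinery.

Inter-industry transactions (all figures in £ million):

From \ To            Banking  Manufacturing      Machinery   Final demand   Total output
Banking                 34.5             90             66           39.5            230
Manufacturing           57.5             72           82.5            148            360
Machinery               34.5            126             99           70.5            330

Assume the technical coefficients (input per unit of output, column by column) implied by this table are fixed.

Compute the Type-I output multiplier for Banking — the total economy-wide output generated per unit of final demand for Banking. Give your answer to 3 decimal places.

m_1 = 2.907

Technical coefficients a_ij = z_ij / X_j:
  a_11 = 34.5/230 = 0.15, a_21 = 57.5/230 = 0.25, a_31 = 34.5/230 = 0.15
  a_12 = 90/360 = 0.25, a_22 = 72/360 = 0.20, a_32 = 126/360 = 0.35
  a_13 = 66/330 = 0.20, a_23 = 82.5/330 = 0.25, a_33 = 99/330 = 0.30
I − A =
  [   0.85    -0.25    -0.20]
  [  -0.25     0.80    -0.25]
  [  -0.15    -0.35     0.70]
Cofactors of I−A, C_ij = (−1)^(i+j)·(minor ij) (rows/columns in the sector order above):
  C_11 = (0.80)(0.70) − (-0.25)(-0.35) = 0.4725
  C_12 = −[(-0.25)(0.70) − (-0.25)(-0.15)] = 0.2125
  C_13 = (-0.25)(-0.35) − (0.80)(-0.15) = 0.2075
  C_21 = −[(-0.25)(0.70) − (-0.20)(-0.35)] = 0.2450
  C_22 = (0.85)(0.70) − (-0.20)(-0.15) = 0.5650
  C_23 = −[(0.85)(-0.35) − (-0.25)(-0.15)] = 0.3350
  C_31 = (-0.25)(-0.25) − (-0.20)(0.80) = 0.2225
  C_32 = −[(0.85)(-0.25) − (-0.20)(-0.25)] = 0.2625
  C_33 = (0.85)(0.80) − (-0.25)(-0.25) = 0.6175
det(I−A) = Σ_j (I−A)_1j·C_1j = (0.85)(0.4725) + (-0.25)(0.2125) + (-0.20)(0.2075) = 0.3070
adj(I−A) = Cᵀ =
  [ 0.4725   0.2450   0.2225]
  [ 0.2125   0.5650   0.2625]
  [ 0.2075   0.3350   0.6175]
(I − A)⁻¹ = adj(I−A) / det(I−A) ≈
  [   1.5391     0.7980     0.7248]
  [   0.6922     1.8404     0.8550]
  [   0.6759     1.0912     2.0114]
The output multiplier for sector j is the column-j sum of the Leontief inverse (I − A)⁻¹ = adj(I−A) / det(I−A).
Column 1 of adj(I−A): (0.4725, 0.2125, 0.2075); det(I−A) = 0.3070.
m_1 = (0.4725 + 0.2125 + 0.2075) / 0.3070 = 0.8925 / 0.3070 ≈ 2.907.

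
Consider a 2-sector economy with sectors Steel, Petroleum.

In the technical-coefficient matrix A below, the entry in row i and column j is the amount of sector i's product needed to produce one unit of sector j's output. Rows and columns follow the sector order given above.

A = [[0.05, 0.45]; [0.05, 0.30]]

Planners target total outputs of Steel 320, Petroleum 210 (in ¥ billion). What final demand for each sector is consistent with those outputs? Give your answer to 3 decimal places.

d_S = 209.500, d_P = 131.000

I − A =
  [   0.95    -0.45]
  [  -0.05     0.70]
d = (I − A) x:
  d_S = (+0.95)·320 + (-0.45)·210 = 209.500
  d_P = (-0.05)·320 + (+0.70)·210 = 131.000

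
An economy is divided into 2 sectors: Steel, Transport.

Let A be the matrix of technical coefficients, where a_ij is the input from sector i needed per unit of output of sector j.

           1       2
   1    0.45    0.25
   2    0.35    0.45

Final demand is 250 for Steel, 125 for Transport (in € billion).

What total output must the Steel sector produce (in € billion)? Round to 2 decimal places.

I − A =
  [   0.55    -0.25]
  [  -0.35     0.55]
det(I−A) = (0.55)(0.55) − (-0.25)(-0.35) = 0.2150
adj(I−A) = [[0.55, 0.25], [0.35, 0.55]]
(I − A)⁻¹ = adj(I−A) / det(I−A) ≈
  [   2.5581     1.1628]
  [   1.6279     2.5581]
x = (I − A)⁻¹ d = adj(I−A)·d / det(I−A), with det(I−A) = 0.2150:
  x_1 = (0.55·250 + 0.25·125) / 0.2150 = 168.75 / 0.2150 ≈ 784.88
  x_2 = (0.35·250 + 0.55·125) / 0.2150 = 156.25 / 0.2150 ≈ 726.74

x_1 = 784.88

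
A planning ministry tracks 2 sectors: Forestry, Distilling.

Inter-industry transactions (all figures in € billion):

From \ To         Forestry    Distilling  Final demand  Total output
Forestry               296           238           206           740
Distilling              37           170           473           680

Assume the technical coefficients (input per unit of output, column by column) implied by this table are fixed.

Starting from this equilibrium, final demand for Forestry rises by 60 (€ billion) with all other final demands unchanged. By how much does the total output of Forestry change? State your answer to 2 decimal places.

Δx_F = 104.05

Technical coefficients a_ij = z_ij / X_j:
  a_FF = 296/740 = 0.40, a_DF = 37/740 = 0.05
  a_FD = 238/680 = 0.35, a_DD = 170/680 = 0.25
I − A =
  [   0.60    -0.35]
  [  -0.05     0.75]
det(I−A) = (0.60)(0.75) − (-0.35)(-0.05) = 0.4325
adj(I−A) = [[0.75, 0.35], [0.05, 0.60]]
(I − A)⁻¹ = adj(I−A) / det(I−A) ≈
  [   1.7341     0.8092]
  [   0.1156     1.3873]
Δx = (I − A)⁻¹ Δd with Δd having +60 in the Forestry component and 0 elsewhere.
So Δx_F = L_FF · (+60), where L_FF = adj(I−A)_FF / det(I−A) = 0.75 / 0.4325.
Δx_F = 0.75 × (+60) / 0.4325 = 45.00 / 0.4325 ≈ 104.05.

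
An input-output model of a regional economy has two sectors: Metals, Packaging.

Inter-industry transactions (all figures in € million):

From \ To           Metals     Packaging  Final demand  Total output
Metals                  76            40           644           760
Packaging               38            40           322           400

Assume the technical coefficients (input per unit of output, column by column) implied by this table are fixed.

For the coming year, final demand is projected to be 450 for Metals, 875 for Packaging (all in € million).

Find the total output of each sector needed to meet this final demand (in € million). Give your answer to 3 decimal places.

x_M = 611.801, x_P = 1006.211

Technical coefficients a_ij = z_ij / X_j:
  a_MM = 76/760 = 0.10, a_PM = 38/760 = 0.05
  a_MP = 40/400 = 0.10, a_PP = 40/400 = 0.10
I − A =
  [   0.90    -0.10]
  [  -0.05     0.90]
det(I−A) = (0.90)(0.90) − (-0.10)(-0.05) = 0.8050
adj(I−A) = [[0.90, 0.10], [0.05, 0.90]]
(I − A)⁻¹ = adj(I−A) / det(I−A) ≈
  [   1.1180     0.1242]
  [   0.0621     1.1180]
x = (I − A)⁻¹ d = adj(I−A)·d / det(I−A), with det(I−A) = 0.8050:
  x_M = (0.90·450 + 0.10·875) / 0.8050 = 492.50 / 0.8050 ≈ 611.801
  x_P = (0.05·450 + 0.90·875) / 0.8050 = 810.00 / 0.8050 ≈ 1006.211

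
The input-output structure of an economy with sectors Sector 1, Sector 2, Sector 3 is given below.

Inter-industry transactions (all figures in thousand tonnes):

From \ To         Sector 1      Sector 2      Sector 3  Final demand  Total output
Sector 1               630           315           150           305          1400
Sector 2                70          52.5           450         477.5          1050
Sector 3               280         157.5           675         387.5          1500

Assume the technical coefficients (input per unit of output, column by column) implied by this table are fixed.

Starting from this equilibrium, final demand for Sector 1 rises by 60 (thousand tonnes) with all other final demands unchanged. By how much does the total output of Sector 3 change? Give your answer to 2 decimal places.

Technical coefficients a_ij = z_ij / X_j:
  a_11 = 630/1400 = 0.45, a_21 = 70/1400 = 0.05, a_31 = 280/1400 = 0.20
  a_12 = 315/1050 = 0.30, a_22 = 52.5/1050 = 0.05, a_32 = 157.5/1050 = 0.15
  a_13 = 150/1500 = 0.10, a_23 = 450/1500 = 0.30, a_33 = 675/1500 = 0.45
I − A =
  [   0.55    -0.30    -0.10]
  [  -0.05     0.95    -0.30]
  [  -0.20    -0.15     0.55]
Cofactors of I−A, C_ij = (−1)^(i+j)·(minor ij) (rows/columns in the sector order above):
  C_11 = (0.95)(0.55) − (-0.30)(-0.15) = 0.4775
  C_12 = −[(-0.05)(0.55) − (-0.30)(-0.20)] = 0.0875
  C_13 = (-0.05)(-0.15) − (0.95)(-0.20) = 0.1975
  C_21 = −[(-0.30)(0.55) − (-0.10)(-0.15)] = 0.1800
  C_22 = (0.55)(0.55) − (-0.10)(-0.20) = 0.2825
  C_23 = −[(0.55)(-0.15) − (-0.30)(-0.20)] = 0.1425
  C_31 = (-0.30)(-0.30) − (-0.10)(0.95) = 0.1850
  C_32 = −[(0.55)(-0.30) − (-0.10)(-0.05)] = 0.1700
  C_33 = (0.55)(0.95) − (-0.30)(-0.05) = 0.5075
det(I−A) = Σ_j (I−A)_1j·C_1j = (0.55)(0.4775) + (-0.30)(0.0875) + (-0.10)(0.1975) = 0.216625
adj(I−A) = Cᵀ =
  [ 0.4775   0.1800   0.1850]
  [ 0.0875   0.2825   0.1700]
  [ 0.1975   0.1425   0.5075]
(I − A)⁻¹ = adj(I−A) / det(I−A) ≈
  [   2.2043     0.8309     0.8540]
  [   0.4039     1.3041     0.7848]
  [   0.9117     0.6578     2.3428]
Δx = (I − A)⁻¹ Δd with Δd having +60 in the Sector 1 component and 0 elsewhere.
So Δx_3 = L_31 · (+60), where L_31 = adj(I−A)_31 / det(I−A) = 0.1975 / 0.216625.
Δx_3 = 0.1975 × (+60) / 0.216625 = 11.85 / 0.216625 ≈ 54.70.

Δx_3 = 54.70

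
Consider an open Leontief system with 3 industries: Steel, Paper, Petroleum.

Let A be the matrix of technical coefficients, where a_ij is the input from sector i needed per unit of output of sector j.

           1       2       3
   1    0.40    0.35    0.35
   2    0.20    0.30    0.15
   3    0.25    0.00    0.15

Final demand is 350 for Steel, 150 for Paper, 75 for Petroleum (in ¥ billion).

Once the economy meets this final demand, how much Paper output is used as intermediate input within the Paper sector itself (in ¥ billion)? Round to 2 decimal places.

I − A =
  [   0.60    -0.35    -0.35]
  [  -0.20     0.70    -0.15]
  [  -0.25     0.00     0.85]
Cofactors of I−A, C_ij = (−1)^(i+j)·(minor ij) (rows/columns in the sector order above):
  C_11 = (0.70)(0.85) − (-0.15)(0.00) = 0.5950
  C_12 = −[(-0.20)(0.85) − (-0.15)(-0.25)] = 0.2075
  C_13 = (-0.20)(0.00) − (0.70)(-0.25) = 0.1750
  C_21 = −[(-0.35)(0.85) − (-0.35)(0.00)] = 0.2975
  C_22 = (0.60)(0.85) − (-0.35)(-0.25) = 0.4225
  C_23 = −[(0.60)(0.00) − (-0.35)(-0.25)] = 0.0875
  C_31 = (-0.35)(-0.15) − (-0.35)(0.70) = 0.2975
  C_32 = −[(0.60)(-0.15) − (-0.35)(-0.20)] = 0.1600
  C_33 = (0.60)(0.70) − (-0.35)(-0.20) = 0.3500
det(I−A) = Σ_j (I−A)_1j·C_1j = (0.60)(0.5950) + (-0.35)(0.2075) + (-0.35)(0.1750) = 0.223125
adj(I−A) = Cᵀ =
  [ 0.5950   0.2975   0.2975]
  [ 0.2075   0.4225   0.1600]
  [ 0.1750   0.0875   0.3500]
(I − A)⁻¹ = adj(I−A) / det(I−A) ≈
  [   2.6667     1.3333     1.3333]
  [   0.9300     1.8936     0.7171]
  [   0.7843     0.3922     1.5686]
First solve x = (I − A)⁻¹ d = adj(I−A)·d / det(I−A); in particular x_2 = (0.2075·350 + 0.4225·150 + 0.1600·75) / 0.223125 = 148.00 / 0.223125 ≈ 663.3053.
Intermediate flow from 2 to 2: z_22 = a_22 · x_2 = 0.30 × 148.00 / 0.223125 = 44.40 / 0.223125 ≈ 198.99.

z_22 = 198.99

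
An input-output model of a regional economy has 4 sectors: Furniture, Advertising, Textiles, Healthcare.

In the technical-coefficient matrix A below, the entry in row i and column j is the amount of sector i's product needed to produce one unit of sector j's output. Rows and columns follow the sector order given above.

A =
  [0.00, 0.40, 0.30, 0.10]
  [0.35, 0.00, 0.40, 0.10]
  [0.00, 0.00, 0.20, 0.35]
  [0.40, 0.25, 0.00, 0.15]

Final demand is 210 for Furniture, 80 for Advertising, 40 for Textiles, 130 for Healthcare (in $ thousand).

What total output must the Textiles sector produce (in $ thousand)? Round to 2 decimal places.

I − A =
  [   1.00    -0.40    -0.30    -0.10]
  [  -0.35     1.00    -0.40    -0.10]
  [   0.00     0.00     0.80    -0.35]
  [  -0.40    -0.25     0.00     0.85]
Compute the cofactors C_ij = (−1)^(i+j)·(3×3 minor ij) of I−A; the adjugate is their transpose:
adj(I−A) = Cᵀ =
  [ 0.625000   0.318250   0.393500   0.273000]
  [ 0.326000   0.606000   0.425250   0.284750]
  [ 0.170625   0.143500   0.641250   0.301000]
  [ 0.390000   0.328000   0.310250   0.688000]
det(I−A) = Σ_j (I−A)_1j·C_1j = (1.00)(0.625000) + (-0.40)(0.326000) + (-0.30)(0.170625) + (-0.10)(0.390000) = 0.4044125
(I − A)⁻¹ = adj(I−A) / det(I−A) ≈
  [   1.5455     0.7869     0.9730     0.6751]
  [   0.8061     1.4985     1.0515     0.7041]
  [   0.4219     0.3548     1.5856     0.7443]
  [   0.9644     0.8111     0.7672     1.7012]
x = (I − A)⁻¹ d = adj(I−A)·d / det(I−A), with det(I−A) = 0.4044125:
  x_F = (0.625000·210 + 0.318250·80 + 0.393500·40 + 0.273000·130) / 0.4044125 = 207.94 / 0.4044125 ≈ 514.18
  x_A = (0.326000·210 + 0.606000·80 + 0.425250·40 + 0.284750·130) / 0.4044125 = 170.9675 / 0.4044125 ≈ 422.76
  x_T = (0.170625·210 + 0.143500·80 + 0.641250·40 + 0.301000·130) / 0.4044125 = 112.09125 / 0.4044125 ≈ 277.17
  x_H = (0.390000·210 + 0.328000·80 + 0.310250·40 + 0.688000·130) / 0.4044125 = 209.99 / 0.4044125 ≈ 519.25

x_T = 277.17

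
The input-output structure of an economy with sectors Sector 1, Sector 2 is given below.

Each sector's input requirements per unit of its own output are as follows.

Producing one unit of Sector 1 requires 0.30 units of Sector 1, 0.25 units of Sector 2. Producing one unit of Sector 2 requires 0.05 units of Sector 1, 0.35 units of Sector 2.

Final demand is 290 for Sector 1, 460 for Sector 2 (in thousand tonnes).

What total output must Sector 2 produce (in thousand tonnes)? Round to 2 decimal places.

I − A =
  [   0.70    -0.05]
  [  -0.25     0.65]
det(I−A) = (0.70)(0.65) − (-0.05)(-0.25) = 0.4425
adj(I−A) = [[0.65, 0.05], [0.25, 0.70]]
(I − A)⁻¹ = adj(I−A) / det(I−A) ≈
  [   1.4689     0.1130]
  [   0.5650     1.5819]
x = (I − A)⁻¹ d = adj(I−A)·d / det(I−A), with det(I−A) = 0.4425:
  x_1 = (0.65·290 + 0.05·460) / 0.4425 = 211.50 / 0.4425 ≈ 477.97
  x_2 = (0.25·290 + 0.70·460) / 0.4425 = 394.50 / 0.4425 ≈ 891.53

x_2 = 891.53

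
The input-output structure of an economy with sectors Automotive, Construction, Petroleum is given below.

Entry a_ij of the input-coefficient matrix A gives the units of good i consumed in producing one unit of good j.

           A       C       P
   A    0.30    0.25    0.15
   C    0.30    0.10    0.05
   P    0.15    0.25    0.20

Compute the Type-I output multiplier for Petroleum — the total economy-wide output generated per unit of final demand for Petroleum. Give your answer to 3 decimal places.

I − A =
  [   0.70    -0.25    -0.15]
  [  -0.30     0.90    -0.05]
  [  -0.15    -0.25     0.80]
Cofactors of I−A, C_ij = (−1)^(i+j)·(minor ij) (rows/columns in the sector order above):
  C_11 = (0.90)(0.80) − (-0.05)(-0.25) = 0.7075
  C_12 = −[(-0.30)(0.80) − (-0.05)(-0.15)] = 0.2475
  C_13 = (-0.30)(-0.25) − (0.90)(-0.15) = 0.2100
  C_21 = −[(-0.25)(0.80) − (-0.15)(-0.25)] = 0.2375
  C_22 = (0.70)(0.80) − (-0.15)(-0.15) = 0.5375
  C_23 = −[(0.70)(-0.25) − (-0.25)(-0.15)] = 0.2125
  C_31 = (-0.25)(-0.05) − (-0.15)(0.90) = 0.1475
  C_32 = −[(0.70)(-0.05) − (-0.15)(-0.30)] = 0.0800
  C_33 = (0.70)(0.90) − (-0.25)(-0.30) = 0.5550
det(I−A) = Σ_j (I−A)_1j·C_1j = (0.70)(0.7075) + (-0.25)(0.2475) + (-0.15)(0.2100) = 0.401875
adj(I−A) = Cᵀ =
  [ 0.7075   0.2375   0.1475]
  [ 0.2475   0.5375   0.0800]
  [ 0.2100   0.2125   0.5550]
(I − A)⁻¹ = adj(I−A) / det(I−A) ≈
  [   1.7605     0.5910     0.3670]
  [   0.6159     1.3375     0.1991]
  [   0.5226     0.5288     1.3810]
The output multiplier for sector j is the column-j sum of the Leontief inverse (I − A)⁻¹ = adj(I−A) / det(I−A).
Column P of adj(I−A): (0.1475, 0.0800, 0.5550); det(I−A) = 0.401875.
m_P = (0.1475 + 0.0800 + 0.5550) / 0.401875 = 0.7825 / 0.401875 ≈ 1.947.

m_P = 1.947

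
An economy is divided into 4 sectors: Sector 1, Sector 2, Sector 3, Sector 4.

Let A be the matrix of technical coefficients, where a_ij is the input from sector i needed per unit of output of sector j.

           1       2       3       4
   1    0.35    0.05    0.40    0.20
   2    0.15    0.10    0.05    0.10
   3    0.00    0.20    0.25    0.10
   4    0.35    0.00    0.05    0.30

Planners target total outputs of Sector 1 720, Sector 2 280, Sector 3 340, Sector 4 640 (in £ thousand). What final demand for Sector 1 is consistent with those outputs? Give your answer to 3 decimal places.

I − A =
  [   0.65    -0.05    -0.40    -0.20]
  [  -0.15     0.90    -0.05    -0.10]
  [   0.00    -0.20     0.75    -0.10]
  [  -0.35     0.00    -0.05     0.70]
d = (I − A) x:
  d_1 = (+0.65)·720 + (-0.05)·280 + (-0.40)·340 + (-0.20)·640 = 190.000
  d_2 = (-0.15)·720 + (+0.90)·280 + (-0.05)·340 + (-0.10)·640 = 63.000
  d_3 = (+0.00)·720 + (-0.20)·280 + (+0.75)·340 + (-0.10)·640 = 135.000
  d_4 = (-0.35)·720 + (+0.00)·280 + (-0.05)·340 + (+0.70)·640 = 179.000

d_1 = 190.000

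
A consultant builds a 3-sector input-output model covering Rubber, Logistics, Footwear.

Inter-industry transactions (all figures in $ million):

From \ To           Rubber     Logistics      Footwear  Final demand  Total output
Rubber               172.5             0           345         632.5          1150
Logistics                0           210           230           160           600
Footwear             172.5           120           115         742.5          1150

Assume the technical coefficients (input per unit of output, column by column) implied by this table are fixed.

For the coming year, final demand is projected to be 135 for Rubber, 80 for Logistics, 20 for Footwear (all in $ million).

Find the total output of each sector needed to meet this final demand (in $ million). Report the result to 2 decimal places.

x_R = 189.57, x_L = 149.88, x_F = 87.13

Technical coefficients a_ij = z_ij / X_j:
  a_RR = 172.5/1150 = 0.15, a_LR = 0/1150 = 0.00, a_FR = 172.5/1150 = 0.15
  a_RL = 0/600 = 0.00, a_LL = 210/600 = 0.35, a_FL = 120/600 = 0.20
  a_RF = 345/1150 = 0.30, a_LF = 230/1150 = 0.20, a_FF = 115/1150 = 0.10
I − A =
  [   0.85     0.00    -0.30]
  [   0.00     0.65    -0.20]
  [  -0.15    -0.20     0.90]
Cofactors of I−A, C_ij = (−1)^(i+j)·(minor ij) (rows/columns in the sector order above):
  C_11 = (0.65)(0.90) − (-0.20)(-0.20) = 0.5450
  C_12 = −[(0.00)(0.90) − (-0.20)(-0.15)] = 0.0300
  C_13 = (0.00)(-0.20) − (0.65)(-0.15) = 0.0975
  C_21 = −[(0.00)(0.90) − (-0.30)(-0.20)] = 0.0600
  C_22 = (0.85)(0.90) − (-0.30)(-0.15) = 0.7200
  C_23 = −[(0.85)(-0.20) − (0.00)(-0.15)] = 0.1700
  C_31 = (0.00)(-0.20) − (-0.30)(0.65) = 0.1950
  C_32 = −[(0.85)(-0.20) − (-0.30)(0.00)] = 0.1700
  C_33 = (0.85)(0.65) − (0.00)(0.00) = 0.5525
det(I−A) = Σ_j (I−A)_1j·C_1j = (0.85)(0.5450) + (0.00)(0.0300) + (-0.30)(0.0975) = 0.4340
adj(I−A) = Cᵀ =
  [ 0.5450   0.0600   0.1950]
  [ 0.0300   0.7200   0.1700]
  [ 0.0975   0.1700   0.5525]
(I − A)⁻¹ = adj(I−A) / det(I−A) ≈
  [   1.2558     0.1382     0.4493]
  [   0.0691     1.6590     0.3917]
  [   0.2247     0.3917     1.2730]
x = (I − A)⁻¹ d = adj(I−A)·d / det(I−A), with det(I−A) = 0.4340:
  x_R = (0.5450·135 + 0.0600·80 + 0.1950·20) / 0.4340 = 82.275 / 0.4340 ≈ 189.57
  x_L = (0.0300·135 + 0.7200·80 + 0.1700·20) / 0.4340 = 65.05 / 0.4340 ≈ 149.88
  x_F = (0.0975·135 + 0.1700·80 + 0.5525·20) / 0.4340 = 37.8125 / 0.4340 ≈ 87.13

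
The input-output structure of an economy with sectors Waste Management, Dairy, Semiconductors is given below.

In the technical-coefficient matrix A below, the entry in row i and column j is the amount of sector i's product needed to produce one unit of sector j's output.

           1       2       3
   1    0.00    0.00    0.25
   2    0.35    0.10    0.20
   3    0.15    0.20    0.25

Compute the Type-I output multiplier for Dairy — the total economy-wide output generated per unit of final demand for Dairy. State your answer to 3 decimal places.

I − A =
  [   1.00     0.00    -0.25]
  [  -0.35     0.90    -0.20]
  [  -0.15    -0.20     0.75]
Cofactors of I−A, C_ij = (−1)^(i+j)·(minor ij) (rows/columns in the sector order above):
  C_11 = (0.90)(0.75) − (-0.20)(-0.20) = 0.6350
  C_12 = −[(-0.35)(0.75) − (-0.20)(-0.15)] = 0.2925
  C_13 = (-0.35)(-0.20) − (0.90)(-0.15) = 0.2050
  C_21 = −[(0.00)(0.75) − (-0.25)(-0.20)] = 0.0500
  C_22 = (1.00)(0.75) − (-0.25)(-0.15) = 0.7125
  C_23 = −[(1.00)(-0.20) − (0.00)(-0.15)] = 0.2000
  C_31 = (0.00)(-0.20) − (-0.25)(0.90) = 0.2250
  C_32 = −[(1.00)(-0.20) − (-0.25)(-0.35)] = 0.2875
  C_33 = (1.00)(0.90) − (0.00)(-0.35) = 0.9000
det(I−A) = Σ_j (I−A)_1j·C_1j = (1.00)(0.6350) + (0.00)(0.2925) + (-0.25)(0.2050) = 0.58375
adj(I−A) = Cᵀ =
  [ 0.6350   0.0500   0.2250]
  [ 0.2925   0.7125   0.2875]
  [ 0.2050   0.2000   0.9000]
(I − A)⁻¹ = adj(I−A) / det(I−A) ≈
  [   1.0878     0.0857     0.3854]
  [   0.5011     1.2206     0.4925]
  [   0.3512     0.3426     1.5418]
The output multiplier for sector j is the column-j sum of the Leontief inverse (I − A)⁻¹ = adj(I−A) / det(I−A).
Column 2 of adj(I−A): (0.0500, 0.7125, 0.2000); det(I−A) = 0.58375.
m_2 = (0.0500 + 0.7125 + 0.2000) / 0.58375 = 0.9625 / 0.58375 ≈ 1.649.

m_2 = 1.649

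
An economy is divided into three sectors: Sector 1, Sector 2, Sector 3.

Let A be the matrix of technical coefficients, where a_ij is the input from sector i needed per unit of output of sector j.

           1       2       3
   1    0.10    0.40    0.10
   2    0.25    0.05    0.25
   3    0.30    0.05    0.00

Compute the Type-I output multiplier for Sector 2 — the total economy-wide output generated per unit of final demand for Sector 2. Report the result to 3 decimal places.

m_2 = 2.105

I − A =
  [   0.90    -0.40    -0.10]
  [  -0.25     0.95    -0.25]
  [  -0.30    -0.05     1.00]
Cofactors of I−A, C_ij = (−1)^(i+j)·(minor ij) (rows/columns in the sector order above):
  C_11 = (0.95)(1.00) − (-0.25)(-0.05) = 0.9375
  C_12 = −[(-0.25)(1.00) − (-0.25)(-0.30)] = 0.3250
  C_13 = (-0.25)(-0.05) − (0.95)(-0.30) = 0.2975
  C_21 = −[(-0.40)(1.00) − (-0.10)(-0.05)] = 0.4050
  C_22 = (0.90)(1.00) − (-0.10)(-0.30) = 0.8700
  C_23 = −[(0.90)(-0.05) − (-0.40)(-0.30)] = 0.1650
  C_31 = (-0.40)(-0.25) − (-0.10)(0.95) = 0.1950
  C_32 = −[(0.90)(-0.25) − (-0.10)(-0.25)] = 0.2500
  C_33 = (0.90)(0.95) − (-0.40)(-0.25) = 0.7550
det(I−A) = Σ_j (I−A)_1j·C_1j = (0.90)(0.9375) + (-0.40)(0.3250) + (-0.10)(0.2975) = 0.6840
adj(I−A) = Cᵀ =
  [ 0.9375   0.4050   0.1950]
  [ 0.3250   0.8700   0.2500]
  [ 0.2975   0.1650   0.7550]
(I − A)⁻¹ = adj(I−A) / det(I−A) ≈
  [   1.3706     0.5921     0.2851]
  [   0.4751     1.2719     0.3655]
  [   0.4349     0.2412     1.1038]
The output multiplier for sector j is the column-j sum of the Leontief inverse (I − A)⁻¹ = adj(I−A) / det(I−A).
Column 2 of adj(I−A): (0.4050, 0.8700, 0.1650); det(I−A) = 0.6840.
m_2 = (0.4050 + 0.8700 + 0.1650) / 0.6840 = 1.44 / 0.6840 ≈ 2.105.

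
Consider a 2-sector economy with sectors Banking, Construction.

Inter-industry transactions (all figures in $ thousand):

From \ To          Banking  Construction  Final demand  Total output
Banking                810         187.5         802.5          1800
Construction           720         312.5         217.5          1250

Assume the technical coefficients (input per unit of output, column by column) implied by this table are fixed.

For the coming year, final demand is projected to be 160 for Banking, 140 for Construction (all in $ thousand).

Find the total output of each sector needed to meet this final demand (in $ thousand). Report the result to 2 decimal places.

x_B = 400.00, x_C = 400.00

Technical coefficients a_ij = z_ij / X_j:
  a_BB = 810/1800 = 0.45, a_CB = 720/1800 = 0.40
  a_BC = 187.5/1250 = 0.15, a_CC = 312.5/1250 = 0.25
I − A =
  [   0.55    -0.15]
  [  -0.40     0.75]
det(I−A) = (0.55)(0.75) − (-0.15)(-0.40) = 0.3525
adj(I−A) = [[0.75, 0.15], [0.40, 0.55]]
(I − A)⁻¹ = adj(I−A) / det(I−A) ≈
  [   2.1277     0.4255]
  [   1.1348     1.5603]
x = (I − A)⁻¹ d = adj(I−A)·d / det(I−A), with det(I−A) = 0.3525:
  x_B = (0.75·160 + 0.15·140) / 0.3525 = 141.00 / 0.3525 = 400.00
  x_C = (0.40·160 + 0.55·140) / 0.3525 = 141.00 / 0.3525 = 400.00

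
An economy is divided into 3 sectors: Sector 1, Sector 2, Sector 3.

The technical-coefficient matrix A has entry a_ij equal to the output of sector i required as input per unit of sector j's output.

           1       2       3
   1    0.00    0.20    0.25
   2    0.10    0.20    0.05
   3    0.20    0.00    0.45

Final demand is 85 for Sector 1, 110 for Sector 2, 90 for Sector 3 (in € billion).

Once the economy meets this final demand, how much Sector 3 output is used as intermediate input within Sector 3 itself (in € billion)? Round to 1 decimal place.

I − A =
  [   1.00    -0.20    -0.25]
  [  -0.10     0.80    -0.05]
  [  -0.20     0.00     0.55]
Cofactors of I−A, C_ij = (−1)^(i+j)·(minor ij) (rows/columns in the sector order above):
  C_11 = (0.80)(0.55) − (-0.05)(0.00) = 0.4400
  C_12 = −[(-0.10)(0.55) − (-0.05)(-0.20)] = 0.0650
  C_13 = (-0.10)(0.00) − (0.80)(-0.20) = 0.1600
  C_21 = −[(-0.20)(0.55) − (-0.25)(0.00)] = 0.1100
  C_22 = (1.00)(0.55) − (-0.25)(-0.20) = 0.5000
  C_23 = −[(1.00)(0.00) − (-0.20)(-0.20)] = 0.0400
  C_31 = (-0.20)(-0.05) − (-0.25)(0.80) = 0.2100
  C_32 = −[(1.00)(-0.05) − (-0.25)(-0.10)] = 0.0750
  C_33 = (1.00)(0.80) − (-0.20)(-0.10) = 0.7800
det(I−A) = Σ_j (I−A)_1j·C_1j = (1.00)(0.4400) + (-0.20)(0.0650) + (-0.25)(0.1600) = 0.3870
adj(I−A) = Cᵀ =
  [ 0.4400   0.1100   0.2100]
  [ 0.0650   0.5000   0.0750]
  [ 0.1600   0.0400   0.7800]
(I − A)⁻¹ = adj(I−A) / det(I−A) ≈
  [   1.1370     0.2842     0.5426]
  [   0.1680     1.2920     0.1938]
  [   0.4134     0.1034     2.0155]
First solve x = (I − A)⁻¹ d = adj(I−A)·d / det(I−A); in particular x_3 = (0.1600·85 + 0.0400·110 + 0.7800·90) / 0.3870 = 88.20 / 0.3870 ≈ 227.907.
Intermediate flow from 3 to 3: z_33 = a_33 · x_3 = 0.45 × 88.20 / 0.3870 = 39.69 / 0.3870 ≈ 102.6.

z_33 = 102.6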